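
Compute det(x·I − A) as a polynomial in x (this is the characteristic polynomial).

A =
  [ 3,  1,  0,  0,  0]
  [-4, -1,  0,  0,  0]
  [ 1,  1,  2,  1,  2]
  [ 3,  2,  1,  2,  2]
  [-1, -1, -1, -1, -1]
x^5 - 5*x^4 + 10*x^3 - 10*x^2 + 5*x - 1

Expanding det(x·I − A) (e.g. by cofactor expansion or by noting that A is similar to its Jordan form J, which has the same characteristic polynomial as A) gives
  χ_A(x) = x^5 - 5*x^4 + 10*x^3 - 10*x^2 + 5*x - 1
which factors as (x - 1)^5. The eigenvalues (with algebraic multiplicities) are λ = 1 with multiplicity 5.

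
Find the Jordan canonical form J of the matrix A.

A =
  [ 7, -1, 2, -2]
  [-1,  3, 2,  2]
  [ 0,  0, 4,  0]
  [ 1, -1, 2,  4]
J_2(4) ⊕ J_1(4) ⊕ J_1(6)

The characteristic polynomial is
  det(x·I − A) = x^4 - 18*x^3 + 120*x^2 - 352*x + 384 = (x - 6)*(x - 4)^3

Eigenvalues and multiplicities (the geometric multiplicity of λ is n − rank(A − λI), which equals the number of Jordan blocks for λ):
  λ = 4: algebraic multiplicity = 3, geometric multiplicity = 2
  λ = 6: algebraic multiplicity = 1, geometric multiplicity = 1

Determining the block sizes for each eigenvalue:
  λ = 4: 2 blocks summing to 3 forces exactly one block of size 2 and the rest size 1 → block sizes [2, 1]
  λ = 6: one block (gm = 1), so the single block has size am = 1 → block sizes [1]

Assembling the blocks gives a Jordan form
J =
  [4, 1, 0, 0]
  [0, 4, 0, 0]
  [0, 0, 4, 0]
  [0, 0, 0, 6]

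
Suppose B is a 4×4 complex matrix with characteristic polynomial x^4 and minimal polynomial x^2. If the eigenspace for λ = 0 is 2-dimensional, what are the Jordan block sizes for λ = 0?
Block sizes for λ = 0: [2, 2]

Step 1 — from the characteristic polynomial, algebraic multiplicity of λ = 0 is 4. From dim ker(B − (0)·I) = 2, there are exactly 2 Jordan blocks for λ = 0.
Step 2 — from the minimal polynomial, the factor (x − 0)^2 tells us the largest block for λ = 0 has size 2.
Step 3 — with total size 4, 2 blocks, and largest block 2, the block sizes (in nonincreasing order) are [2, 2].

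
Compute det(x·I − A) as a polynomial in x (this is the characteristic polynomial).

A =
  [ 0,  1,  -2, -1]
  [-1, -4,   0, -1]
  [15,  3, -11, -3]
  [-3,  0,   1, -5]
x^4 + 20*x^3 + 150*x^2 + 500*x + 625

Expanding det(x·I − A) (e.g. by cofactor expansion or by noting that A is similar to its Jordan form J, which has the same characteristic polynomial as A) gives
  χ_A(x) = x^4 + 20*x^3 + 150*x^2 + 500*x + 625
which factors as (x + 5)^4. The eigenvalues (with algebraic multiplicities) are λ = -5 with multiplicity 4.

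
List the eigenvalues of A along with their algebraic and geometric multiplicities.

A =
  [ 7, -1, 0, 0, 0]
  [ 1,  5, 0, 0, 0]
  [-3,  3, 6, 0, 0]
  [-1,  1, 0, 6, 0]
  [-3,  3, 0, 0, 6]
λ = 6: alg = 5, geom = 4

Step 1 — factor the characteristic polynomial to read off the algebraic multiplicities:
  χ_A(x) = (x - 6)^5

Step 2 — compute geometric multiplicities via the rank-nullity identity g(λ) = n − rank(A − λI):
  rank(A − (6)·I) = 1, so dim ker(A − (6)·I) = n − 1 = 4

Summary:
  λ = 6: algebraic multiplicity = 5, geometric multiplicity = 4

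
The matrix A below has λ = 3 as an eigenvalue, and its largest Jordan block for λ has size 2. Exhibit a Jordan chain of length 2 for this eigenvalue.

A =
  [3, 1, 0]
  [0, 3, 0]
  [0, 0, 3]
A Jordan chain for λ = 3 of length 2:
v_1 = (1, 0, 0)ᵀ
v_2 = (0, 1, 0)ᵀ

Let N = A − (3)·I. We want v_2 with N^2 v_2 = 0 but N^1 v_2 ≠ 0; then v_{j-1} := N · v_j for j = 2, …, 2.

Pick v_2 = (0, 1, 0)ᵀ.
Then v_1 = N · v_2 = (1, 0, 0)ᵀ.

Sanity check: (A − (3)·I) v_1 = (0, 0, 0)ᵀ = 0. ✓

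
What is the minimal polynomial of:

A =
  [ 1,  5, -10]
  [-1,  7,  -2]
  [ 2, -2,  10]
x^2 - 12*x + 36

The characteristic polynomial is χ_A(x) = (x - 6)^3, so the eigenvalues are known. The minimal polynomial is
  m_A(x) = Π_λ (x − λ)^{k_λ}
where k_λ is the size of the *largest* Jordan block for λ (equivalently, the smallest k with (A − λI)^k v = 0 for every generalised eigenvector v of λ).

  λ = 6: largest Jordan block has size 2, contributing (x − 6)^2

So m_A(x) = (x - 6)^2 = x^2 - 12*x + 36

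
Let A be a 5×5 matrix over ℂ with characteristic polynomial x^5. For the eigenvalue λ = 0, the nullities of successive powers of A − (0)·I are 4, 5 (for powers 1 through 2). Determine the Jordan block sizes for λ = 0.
Block sizes for λ = 0: [2, 1, 1, 1]

From the dimensions of kernels of powers, the number of Jordan blocks of size at least j is d_j − d_{j−1} where d_j = dim ker(N^j) (with d_0 = 0). Computing the differences gives [4, 1].
The number of blocks of size exactly k is (#blocks of size ≥ k) − (#blocks of size ≥ k + 1), so the partition is: 3 block(s) of size 1, 1 block(s) of size 2.
In nonincreasing order the block sizes are [2, 1, 1, 1].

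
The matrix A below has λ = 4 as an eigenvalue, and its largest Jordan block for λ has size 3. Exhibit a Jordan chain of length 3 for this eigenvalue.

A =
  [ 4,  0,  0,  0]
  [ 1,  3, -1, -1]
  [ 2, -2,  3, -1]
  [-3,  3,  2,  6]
A Jordan chain for λ = 4 of length 3:
v_1 = (0, 0, -1, 1)ᵀ
v_2 = (0, 1, 2, -3)ᵀ
v_3 = (1, 0, 0, 0)ᵀ

Let N = A − (4)·I. We want v_3 with N^3 v_3 = 0 but N^2 v_3 ≠ 0; then v_{j-1} := N · v_j for j = 3, …, 2.

Pick v_3 = (1, 0, 0, 0)ᵀ.
Then v_2 = N · v_3 = (0, 1, 2, -3)ᵀ.
Then v_1 = N · v_2 = (0, 0, -1, 1)ᵀ.

Sanity check: (A − (4)·I) v_1 = (0, 0, 0, 0)ᵀ = 0. ✓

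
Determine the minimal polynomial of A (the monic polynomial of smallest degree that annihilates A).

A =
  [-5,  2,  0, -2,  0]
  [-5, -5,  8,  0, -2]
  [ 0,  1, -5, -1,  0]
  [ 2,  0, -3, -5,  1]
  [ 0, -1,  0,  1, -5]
x^3 + 15*x^2 + 75*x + 125

The characteristic polynomial is χ_A(x) = (x + 5)^5, so the eigenvalues are known. The minimal polynomial is
  m_A(x) = Π_λ (x − λ)^{k_λ}
where k_λ is the size of the *largest* Jordan block for λ (equivalently, the smallest k with (A − λI)^k v = 0 for every generalised eigenvector v of λ).

  λ = -5: largest Jordan block has size 3, contributing (x + 5)^3

So m_A(x) = (x + 5)^3 = x^3 + 15*x^2 + 75*x + 125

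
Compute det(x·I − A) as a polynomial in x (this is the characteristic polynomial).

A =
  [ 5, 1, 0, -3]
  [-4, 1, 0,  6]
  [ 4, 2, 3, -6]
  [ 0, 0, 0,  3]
x^4 - 12*x^3 + 54*x^2 - 108*x + 81

Expanding det(x·I − A) (e.g. by cofactor expansion or by noting that A is similar to its Jordan form J, which has the same characteristic polynomial as A) gives
  χ_A(x) = x^4 - 12*x^3 + 54*x^2 - 108*x + 81
which factors as (x - 3)^4. The eigenvalues (with algebraic multiplicities) are λ = 3 with multiplicity 4.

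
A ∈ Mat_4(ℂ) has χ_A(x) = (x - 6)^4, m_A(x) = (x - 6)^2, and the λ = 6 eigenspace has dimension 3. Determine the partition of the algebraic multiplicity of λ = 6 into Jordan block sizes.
Block sizes for λ = 6: [2, 1, 1]

Step 1 — from the characteristic polynomial, algebraic multiplicity of λ = 6 is 4. From dim ker(A − (6)·I) = 3, there are exactly 3 Jordan blocks for λ = 6.
Step 2 — from the minimal polynomial, the factor (x − 6)^2 tells us the largest block for λ = 6 has size 2.
Step 3 — with total size 4, 3 blocks, and largest block 2, the block sizes (in nonincreasing order) are [2, 1, 1].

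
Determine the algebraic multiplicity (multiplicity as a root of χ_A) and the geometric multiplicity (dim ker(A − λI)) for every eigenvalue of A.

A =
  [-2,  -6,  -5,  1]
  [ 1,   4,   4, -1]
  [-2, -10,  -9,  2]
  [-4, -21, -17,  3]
λ = -1: alg = 4, geom = 2

Step 1 — factor the characteristic polynomial to read off the algebraic multiplicities:
  χ_A(x) = (x + 1)^4

Step 2 — compute geometric multiplicities via the rank-nullity identity g(λ) = n − rank(A − λI):
  rank(A − (-1)·I) = 2, so dim ker(A − (-1)·I) = n − 2 = 2

Summary:
  λ = -1: algebraic multiplicity = 4, geometric multiplicity = 2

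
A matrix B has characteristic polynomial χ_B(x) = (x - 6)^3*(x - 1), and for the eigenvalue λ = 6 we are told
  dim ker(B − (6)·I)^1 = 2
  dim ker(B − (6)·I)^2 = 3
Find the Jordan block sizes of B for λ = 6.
Block sizes for λ = 6: [2, 1]

From the dimensions of kernels of powers, the number of Jordan blocks of size at least j is d_j − d_{j−1} where d_j = dim ker(N^j) (with d_0 = 0). Computing the differences gives [2, 1].
The number of blocks of size exactly k is (#blocks of size ≥ k) − (#blocks of size ≥ k + 1), so the partition is: 1 block(s) of size 1, 1 block(s) of size 2.
In nonincreasing order the block sizes are [2, 1].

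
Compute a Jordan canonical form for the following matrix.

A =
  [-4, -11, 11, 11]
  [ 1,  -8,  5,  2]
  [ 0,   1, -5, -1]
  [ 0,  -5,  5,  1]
J_3(-4) ⊕ J_1(-4)

The characteristic polynomial is
  det(x·I − A) = x^4 + 16*x^3 + 96*x^2 + 256*x + 256 = (x + 4)^4

Eigenvalues and multiplicities (the geometric multiplicity of λ is n − rank(A − λI), which equals the number of Jordan blocks for λ):
  λ = -4: algebraic multiplicity = 4, geometric multiplicity = 2

Determining the block sizes for each eigenvalue:
  λ = -4: with am = 4 and gm = 2, the partition is not yet determined (e.g. several partitions of 4 into 2 parts exist). Let N = A − (-4)·I. Computing rank(N^1) = 2, rank(N^2) = 1, rank(N^3) = 0; the number of blocks of size ≥ j is rank(N^{j−1}) − rank(N^j), giving [2, 1, 1]. So we have 1 block(s) of size 3, 1 block(s) of size 1 → block sizes [3, 1]

Assembling the blocks gives a Jordan form
J =
  [-4,  1,  0,  0]
  [ 0, -4,  1,  0]
  [ 0,  0, -4,  0]
  [ 0,  0,  0, -4]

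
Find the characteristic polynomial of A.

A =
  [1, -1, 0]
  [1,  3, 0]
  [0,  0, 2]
x^3 - 6*x^2 + 12*x - 8

Expanding det(x·I − A) (e.g. by cofactor expansion or by noting that A is similar to its Jordan form J, which has the same characteristic polynomial as A) gives
  χ_A(x) = x^3 - 6*x^2 + 12*x - 8
which factors as (x - 2)^3. The eigenvalues (with algebraic multiplicities) are λ = 2 with multiplicity 3.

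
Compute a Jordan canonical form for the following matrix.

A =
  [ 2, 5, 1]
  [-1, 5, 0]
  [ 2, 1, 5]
J_3(4)

The characteristic polynomial is
  det(x·I − A) = x^3 - 12*x^2 + 48*x - 64 = (x - 4)^3

Eigenvalues and multiplicities (the geometric multiplicity of λ is n − rank(A − λI), which equals the number of Jordan blocks for λ):
  λ = 4: algebraic multiplicity = 3, geometric multiplicity = 1

Determining the block sizes for each eigenvalue:
  λ = 4: one block (gm = 1), so the single block has size am = 3 → block sizes [3]

Assembling the blocks gives a Jordan form
J =
  [4, 1, 0]
  [0, 4, 1]
  [0, 0, 4]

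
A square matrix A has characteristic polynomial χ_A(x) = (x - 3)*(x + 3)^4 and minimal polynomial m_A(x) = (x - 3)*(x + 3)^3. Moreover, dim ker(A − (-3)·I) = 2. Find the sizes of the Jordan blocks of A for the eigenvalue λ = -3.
Block sizes for λ = -3: [3, 1]

Step 1 — from the characteristic polynomial, algebraic multiplicity of λ = -3 is 4. From dim ker(A − (-3)·I) = 2, there are exactly 2 Jordan blocks for λ = -3.
Step 2 — from the minimal polynomial, the factor (x + 3)^3 tells us the largest block for λ = -3 has size 3.
Step 3 — with total size 4, 2 blocks, and largest block 3, the block sizes (in nonincreasing order) are [3, 1].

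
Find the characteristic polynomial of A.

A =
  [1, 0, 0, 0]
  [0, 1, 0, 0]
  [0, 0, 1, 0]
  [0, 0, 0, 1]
x^4 - 4*x^3 + 6*x^2 - 4*x + 1

Expanding det(x·I − A) (e.g. by cofactor expansion or by noting that A is similar to its Jordan form J, which has the same characteristic polynomial as A) gives
  χ_A(x) = x^4 - 4*x^3 + 6*x^2 - 4*x + 1
which factors as (x - 1)^4. The eigenvalues (with algebraic multiplicities) are λ = 1 with multiplicity 4.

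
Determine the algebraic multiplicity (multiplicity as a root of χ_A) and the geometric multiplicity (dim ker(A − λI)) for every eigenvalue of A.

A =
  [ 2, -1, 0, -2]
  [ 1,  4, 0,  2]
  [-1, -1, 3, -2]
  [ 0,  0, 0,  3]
λ = 3: alg = 4, geom = 3

Step 1 — factor the characteristic polynomial to read off the algebraic multiplicities:
  χ_A(x) = (x - 3)^4

Step 2 — compute geometric multiplicities via the rank-nullity identity g(λ) = n − rank(A − λI):
  rank(A − (3)·I) = 1, so dim ker(A − (3)·I) = n − 1 = 3

Summary:
  λ = 3: algebraic multiplicity = 4, geometric multiplicity = 3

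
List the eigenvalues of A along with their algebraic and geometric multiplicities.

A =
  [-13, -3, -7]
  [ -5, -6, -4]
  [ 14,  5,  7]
λ = -4: alg = 3, geom = 1

Step 1 — factor the characteristic polynomial to read off the algebraic multiplicities:
  χ_A(x) = (x + 4)^3

Step 2 — compute geometric multiplicities via the rank-nullity identity g(λ) = n − rank(A − λI):
  rank(A − (-4)·I) = 2, so dim ker(A − (-4)·I) = n − 2 = 1

Summary:
  λ = -4: algebraic multiplicity = 3, geometric multiplicity = 1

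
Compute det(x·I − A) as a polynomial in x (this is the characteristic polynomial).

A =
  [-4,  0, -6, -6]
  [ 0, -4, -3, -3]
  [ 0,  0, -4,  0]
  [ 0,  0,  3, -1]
x^4 + 13*x^3 + 60*x^2 + 112*x + 64

Expanding det(x·I − A) (e.g. by cofactor expansion or by noting that A is similar to its Jordan form J, which has the same characteristic polynomial as A) gives
  χ_A(x) = x^4 + 13*x^3 + 60*x^2 + 112*x + 64
which factors as (x + 1)*(x + 4)^3. The eigenvalues (with algebraic multiplicities) are λ = -4 with multiplicity 3, λ = -1 with multiplicity 1.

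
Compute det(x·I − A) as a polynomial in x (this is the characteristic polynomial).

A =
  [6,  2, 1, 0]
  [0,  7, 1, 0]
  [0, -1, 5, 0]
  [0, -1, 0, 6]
x^4 - 24*x^3 + 216*x^2 - 864*x + 1296

Expanding det(x·I − A) (e.g. by cofactor expansion or by noting that A is similar to its Jordan form J, which has the same characteristic polynomial as A) gives
  χ_A(x) = x^4 - 24*x^3 + 216*x^2 - 864*x + 1296
which factors as (x - 6)^4. The eigenvalues (with algebraic multiplicities) are λ = 6 with multiplicity 4.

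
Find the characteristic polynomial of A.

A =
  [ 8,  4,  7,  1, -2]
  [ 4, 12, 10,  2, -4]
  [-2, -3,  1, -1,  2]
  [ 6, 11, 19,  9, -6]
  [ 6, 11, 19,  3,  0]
x^5 - 30*x^4 + 360*x^3 - 2160*x^2 + 6480*x - 7776

Expanding det(x·I − A) (e.g. by cofactor expansion or by noting that A is similar to its Jordan form J, which has the same characteristic polynomial as A) gives
  χ_A(x) = x^5 - 30*x^4 + 360*x^3 - 2160*x^2 + 6480*x - 7776
which factors as (x - 6)^5. The eigenvalues (with algebraic multiplicities) are λ = 6 with multiplicity 5.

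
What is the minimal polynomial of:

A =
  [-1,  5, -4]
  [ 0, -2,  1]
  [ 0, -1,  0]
x^3 + 3*x^2 + 3*x + 1

The characteristic polynomial is χ_A(x) = (x + 1)^3, so the eigenvalues are known. The minimal polynomial is
  m_A(x) = Π_λ (x − λ)^{k_λ}
where k_λ is the size of the *largest* Jordan block for λ (equivalently, the smallest k with (A − λI)^k v = 0 for every generalised eigenvector v of λ).

  λ = -1: largest Jordan block has size 3, contributing (x + 1)^3

So m_A(x) = (x + 1)^3 = x^3 + 3*x^2 + 3*x + 1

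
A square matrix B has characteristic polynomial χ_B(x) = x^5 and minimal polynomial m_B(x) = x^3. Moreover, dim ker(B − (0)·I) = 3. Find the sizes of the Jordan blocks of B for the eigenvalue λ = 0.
Block sizes for λ = 0: [3, 1, 1]

Step 1 — from the characteristic polynomial, algebraic multiplicity of λ = 0 is 5. From dim ker(B − (0)·I) = 3, there are exactly 3 Jordan blocks for λ = 0.
Step 2 — from the minimal polynomial, the factor (x − 0)^3 tells us the largest block for λ = 0 has size 3.
Step 3 — with total size 5, 3 blocks, and largest block 3, the block sizes (in nonincreasing order) are [3, 1, 1].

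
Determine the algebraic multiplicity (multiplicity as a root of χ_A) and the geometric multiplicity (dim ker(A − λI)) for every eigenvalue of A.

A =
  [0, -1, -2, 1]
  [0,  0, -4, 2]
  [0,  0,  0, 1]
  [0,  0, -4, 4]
λ = 0: alg = 2, geom = 1; λ = 2: alg = 2, geom = 1

Step 1 — factor the characteristic polynomial to read off the algebraic multiplicities:
  χ_A(x) = x^2*(x - 2)^2

Step 2 — compute geometric multiplicities via the rank-nullity identity g(λ) = n − rank(A − λI):
  rank(A − (0)·I) = 3, so dim ker(A − (0)·I) = n − 3 = 1
  rank(A − (2)·I) = 3, so dim ker(A − (2)·I) = n − 3 = 1

Summary:
  λ = 0: algebraic multiplicity = 2, geometric multiplicity = 1
  λ = 2: algebraic multiplicity = 2, geometric multiplicity = 1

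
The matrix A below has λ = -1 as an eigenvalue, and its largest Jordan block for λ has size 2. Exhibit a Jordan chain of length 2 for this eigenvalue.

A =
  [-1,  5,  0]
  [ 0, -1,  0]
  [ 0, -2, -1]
A Jordan chain for λ = -1 of length 2:
v_1 = (5, 0, -2)ᵀ
v_2 = (0, 1, 0)ᵀ

Let N = A − (-1)·I. We want v_2 with N^2 v_2 = 0 but N^1 v_2 ≠ 0; then v_{j-1} := N · v_j for j = 2, …, 2.

Pick v_2 = (0, 1, 0)ᵀ.
Then v_1 = N · v_2 = (5, 0, -2)ᵀ.

Sanity check: (A − (-1)·I) v_1 = (0, 0, 0)ᵀ = 0. ✓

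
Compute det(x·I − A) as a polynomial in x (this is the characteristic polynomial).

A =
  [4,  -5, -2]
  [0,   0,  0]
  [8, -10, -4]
x^3

Expanding det(x·I − A) (e.g. by cofactor expansion or by noting that A is similar to its Jordan form J, which has the same characteristic polynomial as A) gives
  χ_A(x) = x^3
which factors as x^3. The eigenvalues (with algebraic multiplicities) are λ = 0 with multiplicity 3.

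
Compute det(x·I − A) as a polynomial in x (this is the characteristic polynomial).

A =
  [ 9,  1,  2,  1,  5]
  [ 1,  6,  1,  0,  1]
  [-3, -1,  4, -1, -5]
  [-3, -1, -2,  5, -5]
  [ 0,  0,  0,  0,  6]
x^5 - 30*x^4 + 360*x^3 - 2160*x^2 + 6480*x - 7776

Expanding det(x·I − A) (e.g. by cofactor expansion or by noting that A is similar to its Jordan form J, which has the same characteristic polynomial as A) gives
  χ_A(x) = x^5 - 30*x^4 + 360*x^3 - 2160*x^2 + 6480*x - 7776
which factors as (x - 6)^5. The eigenvalues (with algebraic multiplicities) are λ = 6 with multiplicity 5.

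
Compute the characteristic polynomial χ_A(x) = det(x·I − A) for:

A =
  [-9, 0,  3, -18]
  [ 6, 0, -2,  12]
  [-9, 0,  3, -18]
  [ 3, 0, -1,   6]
x^4

Expanding det(x·I − A) (e.g. by cofactor expansion or by noting that A is similar to its Jordan form J, which has the same characteristic polynomial as A) gives
  χ_A(x) = x^4
which factors as x^4. The eigenvalues (with algebraic multiplicities) are λ = 0 with multiplicity 4.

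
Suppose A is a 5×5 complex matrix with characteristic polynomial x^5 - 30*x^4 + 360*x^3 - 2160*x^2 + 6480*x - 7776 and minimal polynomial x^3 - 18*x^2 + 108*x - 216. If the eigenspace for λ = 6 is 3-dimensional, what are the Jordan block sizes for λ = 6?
Block sizes for λ = 6: [3, 1, 1]

Step 1 — from the characteristic polynomial, algebraic multiplicity of λ = 6 is 5. From dim ker(A − (6)·I) = 3, there are exactly 3 Jordan blocks for λ = 6.
Step 2 — from the minimal polynomial, the factor (x − 6)^3 tells us the largest block for λ = 6 has size 3.
Step 3 — with total size 5, 3 blocks, and largest block 3, the block sizes (in nonincreasing order) are [3, 1, 1].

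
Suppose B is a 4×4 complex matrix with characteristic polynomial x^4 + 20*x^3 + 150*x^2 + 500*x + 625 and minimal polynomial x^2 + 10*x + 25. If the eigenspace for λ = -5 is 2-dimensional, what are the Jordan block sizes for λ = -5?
Block sizes for λ = -5: [2, 2]

Step 1 — from the characteristic polynomial, algebraic multiplicity of λ = -5 is 4. From dim ker(B − (-5)·I) = 2, there are exactly 2 Jordan blocks for λ = -5.
Step 2 — from the minimal polynomial, the factor (x + 5)^2 tells us the largest block for λ = -5 has size 2.
Step 3 — with total size 4, 2 blocks, and largest block 2, the block sizes (in nonincreasing order) are [2, 2].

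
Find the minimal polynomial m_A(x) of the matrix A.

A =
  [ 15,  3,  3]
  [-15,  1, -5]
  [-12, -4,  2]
x^2 - 12*x + 36

The characteristic polynomial is χ_A(x) = (x - 6)^3, so the eigenvalues are known. The minimal polynomial is
  m_A(x) = Π_λ (x − λ)^{k_λ}
where k_λ is the size of the *largest* Jordan block for λ (equivalently, the smallest k with (A − λI)^k v = 0 for every generalised eigenvector v of λ).

  λ = 6: largest Jordan block has size 2, contributing (x − 6)^2

So m_A(x) = (x - 6)^2 = x^2 - 12*x + 36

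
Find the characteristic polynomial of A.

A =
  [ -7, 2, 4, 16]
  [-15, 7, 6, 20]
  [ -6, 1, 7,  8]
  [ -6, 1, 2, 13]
x^4 - 20*x^3 + 150*x^2 - 500*x + 625

Expanding det(x·I − A) (e.g. by cofactor expansion or by noting that A is similar to its Jordan form J, which has the same characteristic polynomial as A) gives
  χ_A(x) = x^4 - 20*x^3 + 150*x^2 - 500*x + 625
which factors as (x - 5)^4. The eigenvalues (with algebraic multiplicities) are λ = 5 with multiplicity 4.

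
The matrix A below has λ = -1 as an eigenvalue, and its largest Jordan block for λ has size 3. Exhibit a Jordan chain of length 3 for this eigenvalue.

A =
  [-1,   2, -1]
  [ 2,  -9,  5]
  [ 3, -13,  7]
A Jordan chain for λ = -1 of length 3:
v_1 = (1, -1, -2)ᵀ
v_2 = (0, 2, 3)ᵀ
v_3 = (1, 0, 0)ᵀ

Let N = A − (-1)·I. We want v_3 with N^3 v_3 = 0 but N^2 v_3 ≠ 0; then v_{j-1} := N · v_j for j = 3, …, 2.

Pick v_3 = (1, 0, 0)ᵀ.
Then v_2 = N · v_3 = (0, 2, 3)ᵀ.
Then v_1 = N · v_2 = (1, -1, -2)ᵀ.

Sanity check: (A − (-1)·I) v_1 = (0, 0, 0)ᵀ = 0. ✓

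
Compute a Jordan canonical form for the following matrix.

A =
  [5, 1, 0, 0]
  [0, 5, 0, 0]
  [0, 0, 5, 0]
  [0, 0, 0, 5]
J_2(5) ⊕ J_1(5) ⊕ J_1(5)

The characteristic polynomial is
  det(x·I − A) = x^4 - 20*x^3 + 150*x^2 - 500*x + 625 = (x - 5)^4

Eigenvalues and multiplicities (the geometric multiplicity of λ is n − rank(A − λI), which equals the number of Jordan blocks for λ):
  λ = 5: algebraic multiplicity = 4, geometric multiplicity = 3

Determining the block sizes for each eigenvalue:
  λ = 5: 3 blocks summing to 4 forces exactly one block of size 2 and the rest size 1 → block sizes [2, 1, 1]

Assembling the blocks gives a Jordan form
J =
  [5, 1, 0, 0]
  [0, 5, 0, 0]
  [0, 0, 5, 0]
  [0, 0, 0, 5]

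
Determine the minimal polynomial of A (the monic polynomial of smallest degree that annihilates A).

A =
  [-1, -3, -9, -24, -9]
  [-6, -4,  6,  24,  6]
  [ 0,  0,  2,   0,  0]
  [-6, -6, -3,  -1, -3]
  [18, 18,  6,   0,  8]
x^2 - x - 2

The characteristic polynomial is χ_A(x) = (x - 2)^3*(x + 1)^2, so the eigenvalues are known. The minimal polynomial is
  m_A(x) = Π_λ (x − λ)^{k_λ}
where k_λ is the size of the *largest* Jordan block for λ (equivalently, the smallest k with (A − λI)^k v = 0 for every generalised eigenvector v of λ).

  λ = -1: largest Jordan block has size 1, contributing (x + 1)
  λ = 2: largest Jordan block has size 1, contributing (x − 2)

So m_A(x) = (x - 2)*(x + 1) = x^2 - x - 2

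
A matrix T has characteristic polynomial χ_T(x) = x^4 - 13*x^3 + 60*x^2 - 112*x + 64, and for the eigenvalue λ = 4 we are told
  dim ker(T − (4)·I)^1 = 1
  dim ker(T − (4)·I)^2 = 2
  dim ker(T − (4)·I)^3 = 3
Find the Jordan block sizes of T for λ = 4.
Block sizes for λ = 4: [3]

From the dimensions of kernels of powers, the number of Jordan blocks of size at least j is d_j − d_{j−1} where d_j = dim ker(N^j) (with d_0 = 0). Computing the differences gives [1, 1, 1].
The number of blocks of size exactly k is (#blocks of size ≥ k) − (#blocks of size ≥ k + 1), so the partition is: 1 block(s) of size 3.
In nonincreasing order the block sizes are [3].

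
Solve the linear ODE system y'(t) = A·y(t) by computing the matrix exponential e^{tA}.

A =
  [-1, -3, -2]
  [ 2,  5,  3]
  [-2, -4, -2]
e^{tA} =
  [2 - exp(t), -t*exp(t) - 2*exp(t) + 2, -t*exp(t) - exp(t) + 1]
  [2*exp(t) - 2, 2*t*exp(t) + 3*exp(t) - 2, 2*t*exp(t) + exp(t) - 1]
  [2 - 2*exp(t), -2*t*exp(t) - 2*exp(t) + 2, -2*t*exp(t) + 1]

Strategy: write A = P · J · P⁻¹ where J is a Jordan canonical form, so e^{tA} = P · e^{tJ} · P⁻¹, and e^{tJ} can be computed block-by-block.

A has Jordan form
J =
  [0, 0, 0]
  [0, 1, 1]
  [0, 0, 1]
(up to reordering of blocks).

Per-block formulas:
  For a 2×2 Jordan block J_2(1): exp(t · J_2(1)) = e^(1t)·(I + t·N), where N is the 2×2 nilpotent shift.
  For a 1×1 block at λ = 0: exp(t · [0]) = [e^(0t)].

After assembling e^{tJ} and conjugating by P, we get:

e^{tA} =
  [2 - exp(t), -t*exp(t) - 2*exp(t) + 2, -t*exp(t) - exp(t) + 1]
  [2*exp(t) - 2, 2*t*exp(t) + 3*exp(t) - 2, 2*t*exp(t) + exp(t) - 1]
  [2 - 2*exp(t), -2*t*exp(t) - 2*exp(t) + 2, -2*t*exp(t) + 1]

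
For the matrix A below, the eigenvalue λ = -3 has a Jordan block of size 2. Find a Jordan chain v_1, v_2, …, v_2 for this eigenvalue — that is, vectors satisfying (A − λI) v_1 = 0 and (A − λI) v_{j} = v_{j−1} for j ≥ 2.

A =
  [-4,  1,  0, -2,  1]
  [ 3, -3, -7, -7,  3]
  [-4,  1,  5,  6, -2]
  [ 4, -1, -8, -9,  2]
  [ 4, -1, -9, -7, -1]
A Jordan chain for λ = -3 of length 2:
v_1 = (1, 0, 1, -1, -1)ᵀ
v_2 = (0, 1, 0, 0, 0)ᵀ

Let N = A − (-3)·I. We want v_2 with N^2 v_2 = 0 but N^1 v_2 ≠ 0; then v_{j-1} := N · v_j for j = 2, …, 2.

Pick v_2 = (0, 1, 0, 0, 0)ᵀ.
Then v_1 = N · v_2 = (1, 0, 1, -1, -1)ᵀ.

Sanity check: (A − (-3)·I) v_1 = (0, 0, 0, 0, 0)ᵀ = 0. ✓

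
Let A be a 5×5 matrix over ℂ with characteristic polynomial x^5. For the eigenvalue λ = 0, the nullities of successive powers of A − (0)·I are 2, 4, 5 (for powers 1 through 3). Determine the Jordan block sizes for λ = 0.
Block sizes for λ = 0: [3, 2]

From the dimensions of kernels of powers, the number of Jordan blocks of size at least j is d_j − d_{j−1} where d_j = dim ker(N^j) (with d_0 = 0). Computing the differences gives [2, 2, 1].
The number of blocks of size exactly k is (#blocks of size ≥ k) − (#blocks of size ≥ k + 1), so the partition is: 1 block(s) of size 2, 1 block(s) of size 3.
In nonincreasing order the block sizes are [3, 2].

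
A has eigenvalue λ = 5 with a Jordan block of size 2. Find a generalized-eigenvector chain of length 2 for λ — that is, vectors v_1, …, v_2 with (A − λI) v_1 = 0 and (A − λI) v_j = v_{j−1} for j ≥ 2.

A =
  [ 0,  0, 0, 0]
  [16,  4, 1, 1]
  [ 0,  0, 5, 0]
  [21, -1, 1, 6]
A Jordan chain for λ = 5 of length 2:
v_1 = (0, -1, 0, -1)ᵀ
v_2 = (0, 1, 0, 0)ᵀ

Let N = A − (5)·I. We want v_2 with N^2 v_2 = 0 but N^1 v_2 ≠ 0; then v_{j-1} := N · v_j for j = 2, …, 2.

Pick v_2 = (0, 1, 0, 0)ᵀ.
Then v_1 = N · v_2 = (0, -1, 0, -1)ᵀ.

Sanity check: (A − (5)·I) v_1 = (0, 0, 0, 0)ᵀ = 0. ✓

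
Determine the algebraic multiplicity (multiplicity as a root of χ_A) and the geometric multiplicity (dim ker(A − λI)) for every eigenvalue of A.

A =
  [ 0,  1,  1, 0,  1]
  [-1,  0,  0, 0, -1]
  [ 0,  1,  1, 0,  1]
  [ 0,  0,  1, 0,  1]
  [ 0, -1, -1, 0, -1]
λ = 0: alg = 5, geom = 2

Step 1 — factor the characteristic polynomial to read off the algebraic multiplicities:
  χ_A(x) = x^5

Step 2 — compute geometric multiplicities via the rank-nullity identity g(λ) = n − rank(A − λI):
  rank(A − (0)·I) = 3, so dim ker(A − (0)·I) = n − 3 = 2

Summary:
  λ = 0: algebraic multiplicity = 5, geometric multiplicity = 2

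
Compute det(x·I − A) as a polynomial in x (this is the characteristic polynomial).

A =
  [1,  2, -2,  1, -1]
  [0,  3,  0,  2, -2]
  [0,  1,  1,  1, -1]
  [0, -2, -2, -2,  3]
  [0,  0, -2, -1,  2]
x^5 - 5*x^4 + 10*x^3 - 10*x^2 + 5*x - 1

Expanding det(x·I − A) (e.g. by cofactor expansion or by noting that A is similar to its Jordan form J, which has the same characteristic polynomial as A) gives
  χ_A(x) = x^5 - 5*x^4 + 10*x^3 - 10*x^2 + 5*x - 1
which factors as (x - 1)^5. The eigenvalues (with algebraic multiplicities) are λ = 1 with multiplicity 5.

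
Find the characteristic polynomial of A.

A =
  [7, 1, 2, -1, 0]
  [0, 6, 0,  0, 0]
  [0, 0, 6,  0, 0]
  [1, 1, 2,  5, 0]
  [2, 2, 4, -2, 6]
x^5 - 30*x^4 + 360*x^3 - 2160*x^2 + 6480*x - 7776

Expanding det(x·I − A) (e.g. by cofactor expansion or by noting that A is similar to its Jordan form J, which has the same characteristic polynomial as A) gives
  χ_A(x) = x^5 - 30*x^4 + 360*x^3 - 2160*x^2 + 6480*x - 7776
which factors as (x - 6)^5. The eigenvalues (with algebraic multiplicities) are λ = 6 with multiplicity 5.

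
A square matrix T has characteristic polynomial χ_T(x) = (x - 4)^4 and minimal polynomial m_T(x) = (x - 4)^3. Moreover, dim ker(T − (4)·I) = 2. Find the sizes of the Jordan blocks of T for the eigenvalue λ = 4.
Block sizes for λ = 4: [3, 1]

Step 1 — from the characteristic polynomial, algebraic multiplicity of λ = 4 is 4. From dim ker(T − (4)·I) = 2, there are exactly 2 Jordan blocks for λ = 4.
Step 2 — from the minimal polynomial, the factor (x − 4)^3 tells us the largest block for λ = 4 has size 3.
Step 3 — with total size 4, 2 blocks, and largest block 3, the block sizes (in nonincreasing order) are [3, 1].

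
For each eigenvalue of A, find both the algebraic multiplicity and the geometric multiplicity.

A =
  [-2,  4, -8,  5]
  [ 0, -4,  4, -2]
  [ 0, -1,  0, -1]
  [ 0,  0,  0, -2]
λ = -2: alg = 4, geom = 2

Step 1 — factor the characteristic polynomial to read off the algebraic multiplicities:
  χ_A(x) = (x + 2)^4

Step 2 — compute geometric multiplicities via the rank-nullity identity g(λ) = n − rank(A − λI):
  rank(A − (-2)·I) = 2, so dim ker(A − (-2)·I) = n − 2 = 2

Summary:
  λ = -2: algebraic multiplicity = 4, geometric multiplicity = 2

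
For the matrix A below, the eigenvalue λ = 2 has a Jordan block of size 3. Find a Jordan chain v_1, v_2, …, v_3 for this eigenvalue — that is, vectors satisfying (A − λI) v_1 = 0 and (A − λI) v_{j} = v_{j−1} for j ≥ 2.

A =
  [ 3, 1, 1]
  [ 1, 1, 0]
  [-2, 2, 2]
A Jordan chain for λ = 2 of length 3:
v_1 = (2, 2, -4)ᵀ
v_2 = (1, -1, 2)ᵀ
v_3 = (0, 1, 0)ᵀ

Let N = A − (2)·I. We want v_3 with N^3 v_3 = 0 but N^2 v_3 ≠ 0; then v_{j-1} := N · v_j for j = 3, …, 2.

Pick v_3 = (0, 1, 0)ᵀ.
Then v_2 = N · v_3 = (1, -1, 2)ᵀ.
Then v_1 = N · v_2 = (2, 2, -4)ᵀ.

Sanity check: (A − (2)·I) v_1 = (0, 0, 0)ᵀ = 0. ✓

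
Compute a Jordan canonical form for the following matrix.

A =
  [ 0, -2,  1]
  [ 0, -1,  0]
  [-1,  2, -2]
J_2(-1) ⊕ J_1(-1)

The characteristic polynomial is
  det(x·I − A) = x^3 + 3*x^2 + 3*x + 1 = (x + 1)^3

Eigenvalues and multiplicities (the geometric multiplicity of λ is n − rank(A − λI), which equals the number of Jordan blocks for λ):
  λ = -1: algebraic multiplicity = 3, geometric multiplicity = 2

Determining the block sizes for each eigenvalue:
  λ = -1: 2 blocks summing to 3 forces exactly one block of size 2 and the rest size 1 → block sizes [2, 1]

Assembling the blocks gives a Jordan form
J =
  [-1,  1,  0]
  [ 0, -1,  0]
  [ 0,  0, -1]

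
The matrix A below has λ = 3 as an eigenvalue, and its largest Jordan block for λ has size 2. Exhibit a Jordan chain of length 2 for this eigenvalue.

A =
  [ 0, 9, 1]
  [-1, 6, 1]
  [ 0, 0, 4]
A Jordan chain for λ = 3 of length 2:
v_1 = (-3, -1, 0)ᵀ
v_2 = (1, 0, 0)ᵀ

Let N = A − (3)·I. We want v_2 with N^2 v_2 = 0 but N^1 v_2 ≠ 0; then v_{j-1} := N · v_j for j = 2, …, 2.

Pick v_2 = (1, 0, 0)ᵀ.
Then v_1 = N · v_2 = (-3, -1, 0)ᵀ.

Sanity check: (A − (3)·I) v_1 = (0, 0, 0)ᵀ = 0. ✓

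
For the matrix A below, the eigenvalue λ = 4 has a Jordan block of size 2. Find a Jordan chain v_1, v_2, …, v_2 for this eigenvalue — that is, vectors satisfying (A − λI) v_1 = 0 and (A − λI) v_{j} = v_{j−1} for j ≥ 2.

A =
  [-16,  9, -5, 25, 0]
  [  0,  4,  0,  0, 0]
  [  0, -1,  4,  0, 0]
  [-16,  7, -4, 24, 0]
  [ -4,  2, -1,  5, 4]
A Jordan chain for λ = 4 of length 2:
v_1 = (-20, 0, 0, -16, -4)ᵀ
v_2 = (1, 0, 0, 0, 0)ᵀ

Let N = A − (4)·I. We want v_2 with N^2 v_2 = 0 but N^1 v_2 ≠ 0; then v_{j-1} := N · v_j for j = 2, …, 2.

Pick v_2 = (1, 0, 0, 0, 0)ᵀ.
Then v_1 = N · v_2 = (-20, 0, 0, -16, -4)ᵀ.

Sanity check: (A − (4)·I) v_1 = (0, 0, 0, 0, 0)ᵀ = 0. ✓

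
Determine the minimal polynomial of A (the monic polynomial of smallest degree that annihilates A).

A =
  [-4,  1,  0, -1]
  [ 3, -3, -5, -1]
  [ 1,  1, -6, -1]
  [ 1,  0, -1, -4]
x^4 + 17*x^3 + 108*x^2 + 304*x + 320

The characteristic polynomial is χ_A(x) = (x + 4)^3*(x + 5), so the eigenvalues are known. The minimal polynomial is
  m_A(x) = Π_λ (x − λ)^{k_λ}
where k_λ is the size of the *largest* Jordan block for λ (equivalently, the smallest k with (A − λI)^k v = 0 for every generalised eigenvector v of λ).

  λ = -5: largest Jordan block has size 1, contributing (x + 5)
  λ = -4: largest Jordan block has size 3, contributing (x + 4)^3

So m_A(x) = (x + 4)^3*(x + 5) = x^4 + 17*x^3 + 108*x^2 + 304*x + 320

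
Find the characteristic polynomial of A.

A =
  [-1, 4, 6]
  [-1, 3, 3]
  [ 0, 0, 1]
x^3 - 3*x^2 + 3*x - 1

Expanding det(x·I − A) (e.g. by cofactor expansion or by noting that A is similar to its Jordan form J, which has the same characteristic polynomial as A) gives
  χ_A(x) = x^3 - 3*x^2 + 3*x - 1
which factors as (x - 1)^3. The eigenvalues (with algebraic multiplicities) are λ = 1 with multiplicity 3.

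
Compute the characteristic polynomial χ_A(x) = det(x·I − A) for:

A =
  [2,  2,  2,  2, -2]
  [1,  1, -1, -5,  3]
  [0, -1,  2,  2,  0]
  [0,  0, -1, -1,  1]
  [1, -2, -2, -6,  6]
x^5 - 10*x^4 + 40*x^3 - 80*x^2 + 80*x - 32

Expanding det(x·I − A) (e.g. by cofactor expansion or by noting that A is similar to its Jordan form J, which has the same characteristic polynomial as A) gives
  χ_A(x) = x^5 - 10*x^4 + 40*x^3 - 80*x^2 + 80*x - 32
which factors as (x - 2)^5. The eigenvalues (with algebraic multiplicities) are λ = 2 with multiplicity 5.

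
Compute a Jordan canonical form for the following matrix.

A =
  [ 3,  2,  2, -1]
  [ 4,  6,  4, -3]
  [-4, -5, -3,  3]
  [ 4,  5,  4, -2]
J_3(1) ⊕ J_1(1)

The characteristic polynomial is
  det(x·I − A) = x^4 - 4*x^3 + 6*x^2 - 4*x + 1 = (x - 1)^4

Eigenvalues and multiplicities (the geometric multiplicity of λ is n − rank(A − λI), which equals the number of Jordan blocks for λ):
  λ = 1: algebraic multiplicity = 4, geometric multiplicity = 2

Determining the block sizes for each eigenvalue:
  λ = 1: with am = 4 and gm = 2, the partition is not yet determined (e.g. several partitions of 4 into 2 parts exist). Let N = A − (1)·I. Computing rank(N^1) = 2, rank(N^2) = 1, rank(N^3) = 0; the number of blocks of size ≥ j is rank(N^{j−1}) − rank(N^j), giving [2, 1, 1]. So we have 1 block(s) of size 3, 1 block(s) of size 1 → block sizes [3, 1]

Assembling the blocks gives a Jordan form
J =
  [1, 1, 0, 0]
  [0, 1, 1, 0]
  [0, 0, 1, 0]
  [0, 0, 0, 1]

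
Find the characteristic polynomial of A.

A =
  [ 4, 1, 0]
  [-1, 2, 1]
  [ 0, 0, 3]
x^3 - 9*x^2 + 27*x - 27

Expanding det(x·I − A) (e.g. by cofactor expansion or by noting that A is similar to its Jordan form J, which has the same characteristic polynomial as A) gives
  χ_A(x) = x^3 - 9*x^2 + 27*x - 27
which factors as (x - 3)^3. The eigenvalues (with algebraic multiplicities) are λ = 3 with multiplicity 3.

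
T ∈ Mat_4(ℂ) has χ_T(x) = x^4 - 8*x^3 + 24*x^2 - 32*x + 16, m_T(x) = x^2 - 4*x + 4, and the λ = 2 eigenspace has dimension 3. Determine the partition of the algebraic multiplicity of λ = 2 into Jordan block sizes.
Block sizes for λ = 2: [2, 1, 1]

Step 1 — from the characteristic polynomial, algebraic multiplicity of λ = 2 is 4. From dim ker(T − (2)·I) = 3, there are exactly 3 Jordan blocks for λ = 2.
Step 2 — from the minimal polynomial, the factor (x − 2)^2 tells us the largest block for λ = 2 has size 2.
Step 3 — with total size 4, 3 blocks, and largest block 2, the block sizes (in nonincreasing order) are [2, 1, 1].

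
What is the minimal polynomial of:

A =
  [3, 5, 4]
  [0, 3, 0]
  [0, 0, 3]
x^2 - 6*x + 9

The characteristic polynomial is χ_A(x) = (x - 3)^3, so the eigenvalues are known. The minimal polynomial is
  m_A(x) = Π_λ (x − λ)^{k_λ}
where k_λ is the size of the *largest* Jordan block for λ (equivalently, the smallest k with (A − λI)^k v = 0 for every generalised eigenvector v of λ).

  λ = 3: largest Jordan block has size 2, contributing (x − 3)^2

So m_A(x) = (x - 3)^2 = x^2 - 6*x + 9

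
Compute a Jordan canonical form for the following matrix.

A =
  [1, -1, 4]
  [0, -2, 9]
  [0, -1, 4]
J_3(1)

The characteristic polynomial is
  det(x·I − A) = x^3 - 3*x^2 + 3*x - 1 = (x - 1)^3

Eigenvalues and multiplicities (the geometric multiplicity of λ is n − rank(A − λI), which equals the number of Jordan blocks for λ):
  λ = 1: algebraic multiplicity = 3, geometric multiplicity = 1

Determining the block sizes for each eigenvalue:
  λ = 1: one block (gm = 1), so the single block has size am = 3 → block sizes [3]

Assembling the blocks gives a Jordan form
J =
  [1, 1, 0]
  [0, 1, 1]
  [0, 0, 1]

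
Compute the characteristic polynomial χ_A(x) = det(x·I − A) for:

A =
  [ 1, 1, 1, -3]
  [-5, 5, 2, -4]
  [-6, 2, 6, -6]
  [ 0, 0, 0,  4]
x^4 - 16*x^3 + 96*x^2 - 256*x + 256

Expanding det(x·I − A) (e.g. by cofactor expansion or by noting that A is similar to its Jordan form J, which has the same characteristic polynomial as A) gives
  χ_A(x) = x^4 - 16*x^3 + 96*x^2 - 256*x + 256
which factors as (x - 4)^4. The eigenvalues (with algebraic multiplicities) are λ = 4 with multiplicity 4.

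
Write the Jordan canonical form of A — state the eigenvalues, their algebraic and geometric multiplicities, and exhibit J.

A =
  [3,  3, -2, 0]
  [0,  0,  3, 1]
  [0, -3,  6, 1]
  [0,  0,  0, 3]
J_3(3) ⊕ J_1(3)

The characteristic polynomial is
  det(x·I − A) = x^4 - 12*x^3 + 54*x^2 - 108*x + 81 = (x - 3)^4

Eigenvalues and multiplicities (the geometric multiplicity of λ is n − rank(A − λI), which equals the number of Jordan blocks for λ):
  λ = 3: algebraic multiplicity = 4, geometric multiplicity = 2

Determining the block sizes for each eigenvalue:
  λ = 3: with am = 4 and gm = 2, the partition is not yet determined (e.g. several partitions of 4 into 2 parts exist). Let N = A − (3)·I. Computing rank(N^1) = 2, rank(N^2) = 1, rank(N^3) = 0; the number of blocks of size ≥ j is rank(N^{j−1}) − rank(N^j), giving [2, 1, 1]. So we have 1 block(s) of size 3, 1 block(s) of size 1 → block sizes [3, 1]

Assembling the blocks gives a Jordan form
J =
  [3, 1, 0, 0]
  [0, 3, 1, 0]
  [0, 0, 3, 0]
  [0, 0, 0, 3]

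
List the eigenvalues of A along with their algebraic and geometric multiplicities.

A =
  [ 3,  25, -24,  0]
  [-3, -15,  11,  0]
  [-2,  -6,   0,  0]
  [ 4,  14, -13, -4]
λ = -4: alg = 4, geom = 2

Step 1 — factor the characteristic polynomial to read off the algebraic multiplicities:
  χ_A(x) = (x + 4)^4

Step 2 — compute geometric multiplicities via the rank-nullity identity g(λ) = n − rank(A − λI):
  rank(A − (-4)·I) = 2, so dim ker(A − (-4)·I) = n − 2 = 2

Summary:
  λ = -4: algebraic multiplicity = 4, geometric multiplicity = 2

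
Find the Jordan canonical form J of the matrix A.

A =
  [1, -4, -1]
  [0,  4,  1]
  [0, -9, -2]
J_3(1)

The characteristic polynomial is
  det(x·I − A) = x^3 - 3*x^2 + 3*x - 1 = (x - 1)^3

Eigenvalues and multiplicities (the geometric multiplicity of λ is n − rank(A − λI), which equals the number of Jordan blocks for λ):
  λ = 1: algebraic multiplicity = 3, geometric multiplicity = 1

Determining the block sizes for each eigenvalue:
  λ = 1: one block (gm = 1), so the single block has size am = 3 → block sizes [3]

Assembling the blocks gives a Jordan form
J =
  [1, 1, 0]
  [0, 1, 1]
  [0, 0, 1]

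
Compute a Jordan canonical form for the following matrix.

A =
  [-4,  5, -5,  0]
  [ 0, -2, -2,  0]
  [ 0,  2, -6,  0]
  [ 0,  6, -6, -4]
J_2(-4) ⊕ J_1(-4) ⊕ J_1(-4)

The characteristic polynomial is
  det(x·I − A) = x^4 + 16*x^3 + 96*x^2 + 256*x + 256 = (x + 4)^4

Eigenvalues and multiplicities (the geometric multiplicity of λ is n − rank(A − λI), which equals the number of Jordan blocks for λ):
  λ = -4: algebraic multiplicity = 4, geometric multiplicity = 3

Determining the block sizes for each eigenvalue:
  λ = -4: 3 blocks summing to 4 forces exactly one block of size 2 and the rest size 1 → block sizes [2, 1, 1]

Assembling the blocks gives a Jordan form
J =
  [-4,  1,  0,  0]
  [ 0, -4,  0,  0]
  [ 0,  0, -4,  0]
  [ 0,  0,  0, -4]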